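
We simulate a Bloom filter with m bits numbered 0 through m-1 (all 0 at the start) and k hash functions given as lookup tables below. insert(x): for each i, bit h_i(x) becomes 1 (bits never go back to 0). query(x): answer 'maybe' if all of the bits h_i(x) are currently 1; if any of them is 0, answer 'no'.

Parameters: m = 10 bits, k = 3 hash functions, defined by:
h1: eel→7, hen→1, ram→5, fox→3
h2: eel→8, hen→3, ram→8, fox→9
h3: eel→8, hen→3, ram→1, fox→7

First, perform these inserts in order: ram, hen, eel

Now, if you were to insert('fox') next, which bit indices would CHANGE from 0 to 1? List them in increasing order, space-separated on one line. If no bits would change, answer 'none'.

Answer: 9

Derivation:
Start: bits=0000000000
After insert 'ram': sets bits 1 5 8 -> bits=0100010010
After insert 'hen': sets bits 1 3 -> bits=0101010010
After insert 'eel': sets bits 7 8 -> bits=0101010110
insert 'fox' would touch bits 3 7 9; currently bit3=1, bit7=1, bit9=0
Bits that are 0 among those (would change 0->1): 9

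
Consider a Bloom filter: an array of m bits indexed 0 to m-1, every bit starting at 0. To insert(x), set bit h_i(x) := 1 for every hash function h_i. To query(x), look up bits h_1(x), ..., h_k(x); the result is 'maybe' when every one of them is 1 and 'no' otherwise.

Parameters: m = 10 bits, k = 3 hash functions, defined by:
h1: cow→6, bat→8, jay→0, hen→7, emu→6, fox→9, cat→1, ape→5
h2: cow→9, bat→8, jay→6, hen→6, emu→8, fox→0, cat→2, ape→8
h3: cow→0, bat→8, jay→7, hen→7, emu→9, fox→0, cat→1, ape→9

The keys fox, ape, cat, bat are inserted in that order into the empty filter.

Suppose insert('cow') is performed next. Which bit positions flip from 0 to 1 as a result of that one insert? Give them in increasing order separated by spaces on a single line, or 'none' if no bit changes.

Answer: 6

Derivation:
Start: bits=0000000000
After insert 'fox': sets bits 0 9 -> bits=1000000001
After insert 'ape': sets bits 5 8 9 -> bits=1000010011
After insert 'cat': sets bits 1 2 -> bits=1110010011
After insert 'bat': sets bits 8 -> bits=1110010011
insert 'cow' would touch bits 0 6 9; currently bit0=1, bit6=0, bit9=1
Bits that are 0 among those (would change 0->1): 6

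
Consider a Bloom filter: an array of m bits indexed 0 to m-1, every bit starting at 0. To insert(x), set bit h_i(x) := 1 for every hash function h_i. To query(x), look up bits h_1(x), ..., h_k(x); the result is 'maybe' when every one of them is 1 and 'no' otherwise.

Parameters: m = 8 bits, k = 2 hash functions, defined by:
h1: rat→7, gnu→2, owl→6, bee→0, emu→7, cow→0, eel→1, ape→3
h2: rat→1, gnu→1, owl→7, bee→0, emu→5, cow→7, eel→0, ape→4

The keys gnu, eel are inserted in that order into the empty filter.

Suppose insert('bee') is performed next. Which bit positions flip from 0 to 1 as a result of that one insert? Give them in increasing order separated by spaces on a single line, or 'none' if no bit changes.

Answer: none

Derivation:
Start: bits=00000000
After insert 'gnu': sets bits 1 2 -> bits=01100000
After insert 'eel': sets bits 0 1 -> bits=11100000
insert 'bee' would touch bits 0; currently bit0=1
Bits that are 0 among those (would change 0->1): none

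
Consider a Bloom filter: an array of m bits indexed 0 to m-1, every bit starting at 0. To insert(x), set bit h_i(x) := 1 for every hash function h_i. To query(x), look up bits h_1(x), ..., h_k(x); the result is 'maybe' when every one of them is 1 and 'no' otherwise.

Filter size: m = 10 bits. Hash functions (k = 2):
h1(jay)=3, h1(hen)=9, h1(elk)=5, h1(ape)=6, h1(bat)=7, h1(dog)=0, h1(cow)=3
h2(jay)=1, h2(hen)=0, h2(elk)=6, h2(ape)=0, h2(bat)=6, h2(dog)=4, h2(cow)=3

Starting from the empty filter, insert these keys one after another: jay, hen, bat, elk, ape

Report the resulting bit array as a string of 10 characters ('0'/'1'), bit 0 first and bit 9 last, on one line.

Start: bits=0000000000
After insert 'jay': sets bits 1 3 -> bits=0101000000
After insert 'hen': sets bits 0 9 -> bits=1101000001
After insert 'bat': sets bits 6 7 -> bits=1101001101
After insert 'elk': sets bits 5 6 -> bits=1101011101
After insert 'ape': sets bits 0 6 -> bits=1101011101

Answer: 1101011101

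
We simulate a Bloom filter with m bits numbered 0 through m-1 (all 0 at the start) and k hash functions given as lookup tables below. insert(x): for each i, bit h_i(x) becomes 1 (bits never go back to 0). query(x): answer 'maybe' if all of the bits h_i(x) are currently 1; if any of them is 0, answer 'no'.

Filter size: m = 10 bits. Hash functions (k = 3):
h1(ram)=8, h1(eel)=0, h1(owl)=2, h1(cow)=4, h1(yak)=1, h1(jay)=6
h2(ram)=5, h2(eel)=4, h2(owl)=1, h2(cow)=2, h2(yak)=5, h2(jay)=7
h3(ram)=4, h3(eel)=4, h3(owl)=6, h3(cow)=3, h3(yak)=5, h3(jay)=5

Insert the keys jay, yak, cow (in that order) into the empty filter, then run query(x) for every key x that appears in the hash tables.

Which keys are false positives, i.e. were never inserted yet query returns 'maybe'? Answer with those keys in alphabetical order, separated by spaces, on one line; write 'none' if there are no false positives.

Answer: owl

Derivation:
Start: bits=0000000000
After insert 'jay': sets bits 5 6 7 -> bits=0000011100
After insert 'yak': sets bits 1 5 -> bits=0100011100
After insert 'cow': sets bits 2 3 4 -> bits=0111111100
Not inserted: eel owl ram — query each against bits=0111111100:
query eel: checks bit0=0, bit4=1 (has a 0) -> no => not a false positive
query owl: checks bit1=1, bit2=1, bit6=1 (all 1) -> maybe => FALSE POSITIVE
query ram: checks bit4=1, bit5=1, bit8=0 (has a 0) -> no => not a false positive
False positives (alphabetical): owl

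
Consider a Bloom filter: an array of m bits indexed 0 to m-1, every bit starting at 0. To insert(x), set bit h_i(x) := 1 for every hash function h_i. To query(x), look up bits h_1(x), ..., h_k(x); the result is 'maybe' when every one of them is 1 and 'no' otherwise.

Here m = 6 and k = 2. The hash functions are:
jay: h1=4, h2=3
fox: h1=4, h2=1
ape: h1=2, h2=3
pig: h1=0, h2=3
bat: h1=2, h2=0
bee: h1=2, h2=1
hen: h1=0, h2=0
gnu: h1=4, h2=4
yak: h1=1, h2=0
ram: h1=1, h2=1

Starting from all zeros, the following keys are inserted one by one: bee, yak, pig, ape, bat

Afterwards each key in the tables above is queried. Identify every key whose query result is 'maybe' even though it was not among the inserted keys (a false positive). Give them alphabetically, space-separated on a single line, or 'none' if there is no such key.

Start: bits=000000
After insert 'bee': sets bits 1 2 -> bits=011000
After insert 'yak': sets bits 0 1 -> bits=111000
After insert 'pig': sets bits 0 3 -> bits=111100
After insert 'ape': sets bits 2 3 -> bits=111100
After insert 'bat': sets bits 0 2 -> bits=111100
Not inserted: fox gnu hen jay ram — query each against bits=111100:
query fox: checks bit1=1, bit4=0 (has a 0) -> no => not a false positive
query gnu: checks bit4=0 (has a 0) -> no => not a false positive
query hen: checks bit0=1 (all 1) -> maybe => FALSE POSITIVE
query jay: checks bit3=1, bit4=0 (has a 0) -> no => not a false positive
query ram: checks bit1=1 (all 1) -> maybe => FALSE POSITIVE
False positives (alphabetical): hen ram

Answer: hen ram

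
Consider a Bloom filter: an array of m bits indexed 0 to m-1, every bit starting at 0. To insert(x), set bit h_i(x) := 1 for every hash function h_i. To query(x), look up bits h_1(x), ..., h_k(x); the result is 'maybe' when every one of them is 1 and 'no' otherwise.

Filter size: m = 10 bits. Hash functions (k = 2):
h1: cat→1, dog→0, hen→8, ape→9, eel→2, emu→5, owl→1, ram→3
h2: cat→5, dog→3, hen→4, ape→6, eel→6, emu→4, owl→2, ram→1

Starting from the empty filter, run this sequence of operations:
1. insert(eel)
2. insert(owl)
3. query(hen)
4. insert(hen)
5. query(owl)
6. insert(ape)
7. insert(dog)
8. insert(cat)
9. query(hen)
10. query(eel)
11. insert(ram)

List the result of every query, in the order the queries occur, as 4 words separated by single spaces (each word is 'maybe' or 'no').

Answer: no maybe maybe maybe

Derivation:
Start: bits=0000000000
Op 1: insert eel -> sets bits 2 6 -> bits=0010001000
Op 2: insert owl -> sets bits 1 2 -> bits=0110001000
Op 3: query hen -> checks bit4=0, bit8=0 (has a 0) -> no
Op 4: insert hen -> sets bits 4 8 -> bits=0110101010
Op 5: query owl -> checks bit1=1, bit2=1 (all 1) -> maybe
Op 6: insert ape -> sets bits 6 9 -> bits=0110101011
Op 7: insert dog -> sets bits 0 3 -> bits=1111101011
Op 8: insert cat -> sets bits 1 5 -> bits=1111111011
Op 9: query hen -> checks bit4=1, bit8=1 (all 1) -> maybe
Op 10: query eel -> checks bit2=1, bit6=1 (all 1) -> maybe
Op 11: insert ram -> sets bits 1 3 -> bits=1111111011
Query results in order: no maybe maybe maybe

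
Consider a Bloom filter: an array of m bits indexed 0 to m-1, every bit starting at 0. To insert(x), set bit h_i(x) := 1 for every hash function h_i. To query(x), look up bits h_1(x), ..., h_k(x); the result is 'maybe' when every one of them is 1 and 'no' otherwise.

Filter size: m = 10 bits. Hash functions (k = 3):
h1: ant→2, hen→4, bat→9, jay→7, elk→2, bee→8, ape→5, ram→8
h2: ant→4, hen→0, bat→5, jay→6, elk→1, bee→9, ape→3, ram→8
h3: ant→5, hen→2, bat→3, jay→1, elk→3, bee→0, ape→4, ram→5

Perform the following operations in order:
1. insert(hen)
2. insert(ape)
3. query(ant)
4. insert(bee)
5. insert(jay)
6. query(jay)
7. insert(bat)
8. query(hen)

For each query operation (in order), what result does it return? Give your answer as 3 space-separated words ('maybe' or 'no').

Answer: maybe maybe maybe

Derivation:
Start: bits=0000000000
Op 1: insert hen -> sets bits 0 2 4 -> bits=1010100000
Op 2: insert ape -> sets bits 3 4 5 -> bits=1011110000
Op 3: query ant -> checks bit2=1, bit4=1, bit5=1 (all 1) -> maybe
Op 4: insert bee -> sets bits 0 8 9 -> bits=1011110011
Op 5: insert jay -> sets bits 1 6 7 -> bits=1111111111
Op 6: query jay -> checks bit1=1, bit6=1, bit7=1 (all 1) -> maybe
Op 7: insert bat -> sets bits 3 5 9 -> bits=1111111111
Op 8: query hen -> checks bit0=1, bit2=1, bit4=1 (all 1) -> maybe
Query results in order: maybe maybe maybe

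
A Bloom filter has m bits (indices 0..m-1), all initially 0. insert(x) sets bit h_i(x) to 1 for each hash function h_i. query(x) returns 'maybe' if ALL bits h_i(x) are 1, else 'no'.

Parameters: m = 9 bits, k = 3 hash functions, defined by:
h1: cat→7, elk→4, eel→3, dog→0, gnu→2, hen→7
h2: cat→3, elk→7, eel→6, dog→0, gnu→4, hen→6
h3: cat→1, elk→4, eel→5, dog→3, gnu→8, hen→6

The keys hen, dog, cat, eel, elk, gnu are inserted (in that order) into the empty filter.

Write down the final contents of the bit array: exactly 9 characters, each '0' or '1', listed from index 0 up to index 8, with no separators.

Answer: 111111111

Derivation:
Start: bits=000000000
After insert 'hen': sets bits 6 7 -> bits=000000110
After insert 'dog': sets bits 0 3 -> bits=100100110
After insert 'cat': sets bits 1 3 7 -> bits=110100110
After insert 'eel': sets bits 3 5 6 -> bits=110101110
After insert 'elk': sets bits 4 7 -> bits=110111110
After insert 'gnu': sets bits 2 4 8 -> bits=111111111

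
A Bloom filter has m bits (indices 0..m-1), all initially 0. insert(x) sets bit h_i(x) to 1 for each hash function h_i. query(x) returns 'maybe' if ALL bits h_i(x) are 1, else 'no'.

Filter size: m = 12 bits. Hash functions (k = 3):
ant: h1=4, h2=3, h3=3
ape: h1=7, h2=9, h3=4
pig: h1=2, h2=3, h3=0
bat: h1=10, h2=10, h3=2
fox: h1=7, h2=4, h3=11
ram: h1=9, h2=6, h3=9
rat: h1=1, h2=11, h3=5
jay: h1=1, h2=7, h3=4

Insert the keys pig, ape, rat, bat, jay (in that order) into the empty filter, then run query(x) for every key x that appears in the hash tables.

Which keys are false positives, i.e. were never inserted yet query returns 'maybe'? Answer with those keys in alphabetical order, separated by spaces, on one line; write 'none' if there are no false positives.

Answer: ant fox

Derivation:
Start: bits=000000000000
After insert 'pig': sets bits 0 2 3 -> bits=101100000000
After insert 'ape': sets bits 4 7 9 -> bits=101110010100
After insert 'rat': sets bits 1 5 11 -> bits=111111010101
After insert 'bat': sets bits 2 10 -> bits=111111010111
After insert 'jay': sets bits 1 4 7 -> bits=111111010111
Not inserted: ant fox ram — query each against bits=111111010111:
query ant: checks bit3=1, bit4=1 (all 1) -> maybe => FALSE POSITIVE
query fox: checks bit4=1, bit7=1, bit11=1 (all 1) -> maybe => FALSE POSITIVE
query ram: checks bit6=0, bit9=1 (has a 0) -> no => not a false positive
False positives (alphabetical): ant fox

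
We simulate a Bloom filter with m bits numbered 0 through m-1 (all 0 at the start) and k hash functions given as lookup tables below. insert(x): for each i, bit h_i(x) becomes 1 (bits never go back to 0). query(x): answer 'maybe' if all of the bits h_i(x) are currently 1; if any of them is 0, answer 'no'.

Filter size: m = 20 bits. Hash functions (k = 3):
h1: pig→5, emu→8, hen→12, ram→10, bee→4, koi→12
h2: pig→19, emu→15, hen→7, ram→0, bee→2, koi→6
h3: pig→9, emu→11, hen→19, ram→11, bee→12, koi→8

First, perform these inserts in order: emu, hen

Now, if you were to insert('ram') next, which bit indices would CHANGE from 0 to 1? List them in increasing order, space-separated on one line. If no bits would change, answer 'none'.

Answer: 0 10

Derivation:
Start: bits=00000000000000000000
After insert 'emu': sets bits 8 11 15 -> bits=00000000100100010000
After insert 'hen': sets bits 7 12 19 -> bits=00000001100110010001
insert 'ram' would touch bits 0 10 11; currently bit0=0, bit10=0, bit11=1
Bits that are 0 among those (would change 0->1): 0 10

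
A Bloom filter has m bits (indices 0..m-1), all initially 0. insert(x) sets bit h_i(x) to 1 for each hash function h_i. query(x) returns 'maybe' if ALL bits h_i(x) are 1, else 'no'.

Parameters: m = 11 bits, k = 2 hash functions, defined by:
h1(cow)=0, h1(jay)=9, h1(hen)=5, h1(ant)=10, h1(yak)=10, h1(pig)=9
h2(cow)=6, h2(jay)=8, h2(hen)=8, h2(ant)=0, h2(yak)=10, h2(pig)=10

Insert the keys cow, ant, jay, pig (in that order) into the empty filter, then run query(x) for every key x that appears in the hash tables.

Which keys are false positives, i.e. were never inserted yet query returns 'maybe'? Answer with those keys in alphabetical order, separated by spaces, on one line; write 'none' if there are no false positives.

Start: bits=00000000000
After insert 'cow': sets bits 0 6 -> bits=10000010000
After insert 'ant': sets bits 0 10 -> bits=10000010001
After insert 'jay': sets bits 8 9 -> bits=10000010111
After insert 'pig': sets bits 9 10 -> bits=10000010111
Not inserted: hen yak — query each against bits=10000010111:
query hen: checks bit5=0, bit8=1 (has a 0) -> no => not a false positive
query yak: checks bit10=1 (all 1) -> maybe => FALSE POSITIVE
False positives (alphabetical): yak

Answer: yak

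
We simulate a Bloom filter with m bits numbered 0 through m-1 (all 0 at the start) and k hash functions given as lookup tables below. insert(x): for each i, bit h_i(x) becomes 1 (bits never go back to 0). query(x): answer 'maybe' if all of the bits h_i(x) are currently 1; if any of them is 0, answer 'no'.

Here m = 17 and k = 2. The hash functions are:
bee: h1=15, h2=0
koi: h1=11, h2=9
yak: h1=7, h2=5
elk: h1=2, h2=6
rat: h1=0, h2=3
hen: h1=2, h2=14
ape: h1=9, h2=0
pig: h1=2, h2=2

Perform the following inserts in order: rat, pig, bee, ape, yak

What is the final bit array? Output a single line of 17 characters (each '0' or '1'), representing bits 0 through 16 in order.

Answer: 10110101010000010

Derivation:
Start: bits=00000000000000000
After insert 'rat': sets bits 0 3 -> bits=10010000000000000
After insert 'pig': sets bits 2 -> bits=10110000000000000
After insert 'bee': sets bits 0 15 -> bits=10110000000000010
After insert 'ape': sets bits 0 9 -> bits=10110000010000010
After insert 'yak': sets bits 5 7 -> bits=10110101010000010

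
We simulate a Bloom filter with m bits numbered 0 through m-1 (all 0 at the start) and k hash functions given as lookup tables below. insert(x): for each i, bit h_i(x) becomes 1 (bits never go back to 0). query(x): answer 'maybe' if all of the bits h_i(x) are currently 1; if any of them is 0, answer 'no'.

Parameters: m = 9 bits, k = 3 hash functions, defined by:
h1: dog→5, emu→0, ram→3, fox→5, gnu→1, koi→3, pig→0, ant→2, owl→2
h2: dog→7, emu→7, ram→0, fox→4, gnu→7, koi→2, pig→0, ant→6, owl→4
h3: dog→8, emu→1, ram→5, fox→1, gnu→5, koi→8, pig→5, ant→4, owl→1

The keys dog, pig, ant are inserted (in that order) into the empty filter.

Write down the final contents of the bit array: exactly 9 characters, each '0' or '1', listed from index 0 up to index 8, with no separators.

Answer: 101011111

Derivation:
Start: bits=000000000
After insert 'dog': sets bits 5 7 8 -> bits=000001011
After insert 'pig': sets bits 0 5 -> bits=100001011
After insert 'ant': sets bits 2 4 6 -> bits=101011111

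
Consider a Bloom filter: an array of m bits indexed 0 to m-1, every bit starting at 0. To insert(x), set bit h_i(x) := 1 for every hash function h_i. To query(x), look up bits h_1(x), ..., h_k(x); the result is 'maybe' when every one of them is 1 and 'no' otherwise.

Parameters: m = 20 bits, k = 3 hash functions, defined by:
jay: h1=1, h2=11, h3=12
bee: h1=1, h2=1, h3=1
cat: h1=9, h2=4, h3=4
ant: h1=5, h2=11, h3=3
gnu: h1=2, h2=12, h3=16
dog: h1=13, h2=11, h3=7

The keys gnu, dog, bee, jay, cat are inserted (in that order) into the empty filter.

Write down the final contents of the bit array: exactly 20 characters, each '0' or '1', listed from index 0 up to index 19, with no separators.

Answer: 01101001010111001000

Derivation:
Start: bits=00000000000000000000
After insert 'gnu': sets bits 2 12 16 -> bits=00100000000010001000
After insert 'dog': sets bits 7 11 13 -> bits=00100001000111001000
After insert 'bee': sets bits 1 -> bits=01100001000111001000
After insert 'jay': sets bits 1 11 12 -> bits=01100001000111001000
After insert 'cat': sets bits 4 9 -> bits=01101001010111001000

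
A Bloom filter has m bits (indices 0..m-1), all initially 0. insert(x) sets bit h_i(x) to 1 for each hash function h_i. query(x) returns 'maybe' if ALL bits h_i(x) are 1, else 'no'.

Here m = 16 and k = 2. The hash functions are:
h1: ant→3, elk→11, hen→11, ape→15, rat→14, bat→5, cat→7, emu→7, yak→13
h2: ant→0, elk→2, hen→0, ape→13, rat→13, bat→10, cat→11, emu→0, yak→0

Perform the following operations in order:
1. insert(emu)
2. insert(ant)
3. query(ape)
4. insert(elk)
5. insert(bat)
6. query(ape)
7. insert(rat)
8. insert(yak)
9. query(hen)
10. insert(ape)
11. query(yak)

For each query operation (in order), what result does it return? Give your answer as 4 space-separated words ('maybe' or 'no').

Start: bits=0000000000000000
Op 1: insert emu -> sets bits 0 7 -> bits=1000000100000000
Op 2: insert ant -> sets bits 0 3 -> bits=1001000100000000
Op 3: query ape -> checks bit13=0, bit15=0 (has a 0) -> no
Op 4: insert elk -> sets bits 2 11 -> bits=1011000100010000
Op 5: insert bat -> sets bits 5 10 -> bits=1011010100110000
Op 6: query ape -> checks bit13=0, bit15=0 (has a 0) -> no
Op 7: insert rat -> sets bits 13 14 -> bits=1011010100110110
Op 8: insert yak -> sets bits 0 13 -> bits=1011010100110110
Op 9: query hen -> checks bit0=1, bit11=1 (all 1) -> maybe
Op 10: insert ape -> sets bits 13 15 -> bits=1011010100110111
Op 11: query yak -> checks bit0=1, bit13=1 (all 1) -> maybe
Query results in order: no no maybe maybe

Answer: no no maybe maybe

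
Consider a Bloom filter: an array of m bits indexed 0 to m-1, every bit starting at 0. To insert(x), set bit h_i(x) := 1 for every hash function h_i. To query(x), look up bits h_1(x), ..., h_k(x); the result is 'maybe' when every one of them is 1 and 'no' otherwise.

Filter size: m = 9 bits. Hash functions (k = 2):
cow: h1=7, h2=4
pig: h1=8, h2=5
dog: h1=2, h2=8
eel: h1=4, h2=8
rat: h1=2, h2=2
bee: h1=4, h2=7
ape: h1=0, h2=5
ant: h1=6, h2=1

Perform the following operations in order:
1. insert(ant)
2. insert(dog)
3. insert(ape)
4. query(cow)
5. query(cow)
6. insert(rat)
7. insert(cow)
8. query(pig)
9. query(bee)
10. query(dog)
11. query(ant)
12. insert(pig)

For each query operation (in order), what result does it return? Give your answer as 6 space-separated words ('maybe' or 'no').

Answer: no no maybe maybe maybe maybe

Derivation:
Start: bits=000000000
Op 1: insert ant -> sets bits 1 6 -> bits=010000100
Op 2: insert dog -> sets bits 2 8 -> bits=011000101
Op 3: insert ape -> sets bits 0 5 -> bits=111001101
Op 4: query cow -> checks bit4=0, bit7=0 (has a 0) -> no
Op 5: query cow -> checks bit4=0, bit7=0 (has a 0) -> no
Op 6: insert rat -> sets bits 2 -> bits=111001101
Op 7: insert cow -> sets bits 4 7 -> bits=111011111
Op 8: query pig -> checks bit5=1, bit8=1 (all 1) -> maybe
Op 9: query bee -> checks bit4=1, bit7=1 (all 1) -> maybe
Op 10: query dog -> checks bit2=1, bit8=1 (all 1) -> maybe
Op 11: query ant -> checks bit1=1, bit6=1 (all 1) -> maybe
Op 12: insert pig -> sets bits 5 8 -> bits=111011111
Query results in order: no no maybe maybe maybe maybe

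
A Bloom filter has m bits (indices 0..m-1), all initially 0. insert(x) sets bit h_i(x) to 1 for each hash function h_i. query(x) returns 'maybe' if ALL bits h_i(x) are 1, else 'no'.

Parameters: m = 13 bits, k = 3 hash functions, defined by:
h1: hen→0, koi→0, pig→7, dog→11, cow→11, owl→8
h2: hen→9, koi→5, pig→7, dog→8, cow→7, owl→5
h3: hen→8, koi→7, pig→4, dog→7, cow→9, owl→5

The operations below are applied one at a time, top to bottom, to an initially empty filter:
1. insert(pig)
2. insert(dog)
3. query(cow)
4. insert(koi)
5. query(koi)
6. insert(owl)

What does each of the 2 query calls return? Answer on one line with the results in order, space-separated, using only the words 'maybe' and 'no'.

Start: bits=0000000000000
Op 1: insert pig -> sets bits 4 7 -> bits=0000100100000
Op 2: insert dog -> sets bits 7 8 11 -> bits=0000100110010
Op 3: query cow -> checks bit7=1, bit9=0, bit11=1 (has a 0) -> no
Op 4: insert koi -> sets bits 0 5 7 -> bits=1000110110010
Op 5: query koi -> checks bit0=1, bit5=1, bit7=1 (all 1) -> maybe
Op 6: insert owl -> sets bits 5 8 -> bits=1000110110010
Query results in order: no maybe

Answer: no maybe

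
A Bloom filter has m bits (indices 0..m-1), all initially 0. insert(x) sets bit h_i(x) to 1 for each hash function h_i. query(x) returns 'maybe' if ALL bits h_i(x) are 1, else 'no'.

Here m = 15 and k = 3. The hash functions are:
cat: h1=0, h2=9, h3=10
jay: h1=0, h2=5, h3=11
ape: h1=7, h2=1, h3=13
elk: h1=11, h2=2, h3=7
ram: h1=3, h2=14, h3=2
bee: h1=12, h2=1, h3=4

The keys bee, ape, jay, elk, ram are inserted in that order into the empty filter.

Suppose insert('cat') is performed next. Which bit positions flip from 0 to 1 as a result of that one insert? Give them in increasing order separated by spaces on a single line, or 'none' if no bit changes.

Answer: 9 10

Derivation:
Start: bits=000000000000000
After insert 'bee': sets bits 1 4 12 -> bits=010010000000100
After insert 'ape': sets bits 1 7 13 -> bits=010010010000110
After insert 'jay': sets bits 0 5 11 -> bits=110011010001110
After insert 'elk': sets bits 2 7 11 -> bits=111011010001110
After insert 'ram': sets bits 2 3 14 -> bits=111111010001111
insert 'cat' would touch bits 0 9 10; currently bit0=1, bit9=0, bit10=0
Bits that are 0 among those (would change 0->1): 9 10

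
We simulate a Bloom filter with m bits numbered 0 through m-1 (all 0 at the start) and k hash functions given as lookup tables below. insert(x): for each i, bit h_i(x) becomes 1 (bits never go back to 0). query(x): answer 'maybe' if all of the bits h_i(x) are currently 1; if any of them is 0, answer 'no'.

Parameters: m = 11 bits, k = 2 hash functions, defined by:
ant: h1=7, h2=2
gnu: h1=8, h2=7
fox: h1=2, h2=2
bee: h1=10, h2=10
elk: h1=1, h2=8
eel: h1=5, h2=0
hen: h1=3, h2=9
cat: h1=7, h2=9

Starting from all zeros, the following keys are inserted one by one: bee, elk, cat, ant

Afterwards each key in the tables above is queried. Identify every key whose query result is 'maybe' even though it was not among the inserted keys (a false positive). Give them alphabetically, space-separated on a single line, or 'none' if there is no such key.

Answer: fox gnu

Derivation:
Start: bits=00000000000
After insert 'bee': sets bits 10 -> bits=00000000001
After insert 'elk': sets bits 1 8 -> bits=01000000101
After insert 'cat': sets bits 7 9 -> bits=01000001111
After insert 'ant': sets bits 2 7 -> bits=01100001111
Not inserted: eel fox gnu hen — query each against bits=01100001111:
query eel: checks bit0=0, bit5=0 (has a 0) -> no => not a false positive
query fox: checks bit2=1 (all 1) -> maybe => FALSE POSITIVE
query gnu: checks bit7=1, bit8=1 (all 1) -> maybe => FALSE POSITIVE
query hen: checks bit3=0, bit9=1 (has a 0) -> no => not a false positive
False positives (alphabetical): fox gnu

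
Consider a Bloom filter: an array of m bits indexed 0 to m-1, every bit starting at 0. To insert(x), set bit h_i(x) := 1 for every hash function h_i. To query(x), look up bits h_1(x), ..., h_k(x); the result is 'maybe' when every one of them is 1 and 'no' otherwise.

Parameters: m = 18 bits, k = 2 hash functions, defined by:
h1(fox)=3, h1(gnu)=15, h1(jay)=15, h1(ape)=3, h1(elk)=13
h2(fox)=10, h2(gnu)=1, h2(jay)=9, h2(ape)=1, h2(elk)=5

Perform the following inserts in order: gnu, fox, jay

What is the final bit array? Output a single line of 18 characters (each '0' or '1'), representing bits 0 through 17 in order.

Start: bits=000000000000000000
After insert 'gnu': sets bits 1 15 -> bits=010000000000000100
After insert 'fox': sets bits 3 10 -> bits=010100000010000100
After insert 'jay': sets bits 9 15 -> bits=010100000110000100

Answer: 010100000110000100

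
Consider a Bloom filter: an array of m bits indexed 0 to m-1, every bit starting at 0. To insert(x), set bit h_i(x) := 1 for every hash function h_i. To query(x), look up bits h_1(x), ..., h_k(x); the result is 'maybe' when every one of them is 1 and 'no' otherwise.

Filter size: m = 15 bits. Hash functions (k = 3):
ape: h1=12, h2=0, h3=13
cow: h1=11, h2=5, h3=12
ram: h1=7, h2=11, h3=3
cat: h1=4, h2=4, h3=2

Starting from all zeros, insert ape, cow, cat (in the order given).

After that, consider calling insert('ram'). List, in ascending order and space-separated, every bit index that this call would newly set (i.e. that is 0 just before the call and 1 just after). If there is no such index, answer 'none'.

Answer: 3 7

Derivation:
Start: bits=000000000000000
After insert 'ape': sets bits 0 12 13 -> bits=100000000000110
After insert 'cow': sets bits 5 11 12 -> bits=100001000001110
After insert 'cat': sets bits 2 4 -> bits=101011000001110
insert 'ram' would touch bits 3 7 11; currently bit3=0, bit7=0, bit11=1
Bits that are 0 among those (would change 0->1): 3 7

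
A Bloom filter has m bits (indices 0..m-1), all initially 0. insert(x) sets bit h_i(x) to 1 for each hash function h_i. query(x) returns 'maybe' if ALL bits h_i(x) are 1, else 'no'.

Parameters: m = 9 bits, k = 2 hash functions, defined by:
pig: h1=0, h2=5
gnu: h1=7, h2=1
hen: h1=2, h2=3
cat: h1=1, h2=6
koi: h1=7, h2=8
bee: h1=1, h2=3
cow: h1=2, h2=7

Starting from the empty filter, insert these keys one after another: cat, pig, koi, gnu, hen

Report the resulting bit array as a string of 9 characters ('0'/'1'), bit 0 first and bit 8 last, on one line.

Answer: 111101111

Derivation:
Start: bits=000000000
After insert 'cat': sets bits 1 6 -> bits=010000100
After insert 'pig': sets bits 0 5 -> bits=110001100
After insert 'koi': sets bits 7 8 -> bits=110001111
After insert 'gnu': sets bits 1 7 -> bits=110001111
After insert 'hen': sets bits 2 3 -> bits=111101111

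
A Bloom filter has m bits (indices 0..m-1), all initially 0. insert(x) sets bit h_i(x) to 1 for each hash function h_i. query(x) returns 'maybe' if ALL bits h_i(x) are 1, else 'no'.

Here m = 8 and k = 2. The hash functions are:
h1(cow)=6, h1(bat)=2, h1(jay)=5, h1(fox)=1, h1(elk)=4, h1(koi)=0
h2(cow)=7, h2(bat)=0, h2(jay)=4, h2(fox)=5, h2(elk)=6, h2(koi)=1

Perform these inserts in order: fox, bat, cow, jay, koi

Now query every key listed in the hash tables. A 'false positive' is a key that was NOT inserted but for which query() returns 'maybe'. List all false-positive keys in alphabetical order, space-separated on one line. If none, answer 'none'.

Answer: elk

Derivation:
Start: bits=00000000
After insert 'fox': sets bits 1 5 -> bits=01000100
After insert 'bat': sets bits 0 2 -> bits=11100100
After insert 'cow': sets bits 6 7 -> bits=11100111
After insert 'jay': sets bits 4 5 -> bits=11101111
After insert 'koi': sets bits 0 1 -> bits=11101111
Not inserted: elk — query each against bits=11101111:
query elk: checks bit4=1, bit6=1 (all 1) -> maybe => FALSE POSITIVE
False positives (alphabetical): elk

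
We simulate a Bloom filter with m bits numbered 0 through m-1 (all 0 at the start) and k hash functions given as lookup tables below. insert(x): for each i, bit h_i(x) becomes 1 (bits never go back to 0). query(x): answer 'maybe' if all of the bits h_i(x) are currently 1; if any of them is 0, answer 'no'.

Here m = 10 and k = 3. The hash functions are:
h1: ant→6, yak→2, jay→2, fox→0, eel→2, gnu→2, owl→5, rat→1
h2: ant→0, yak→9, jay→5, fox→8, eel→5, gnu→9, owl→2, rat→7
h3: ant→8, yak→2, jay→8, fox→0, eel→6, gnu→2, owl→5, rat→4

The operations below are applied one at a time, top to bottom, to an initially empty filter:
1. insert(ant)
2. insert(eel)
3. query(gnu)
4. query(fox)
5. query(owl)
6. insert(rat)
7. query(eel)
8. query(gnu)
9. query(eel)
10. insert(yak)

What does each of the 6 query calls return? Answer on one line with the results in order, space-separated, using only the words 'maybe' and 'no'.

Start: bits=0000000000
Op 1: insert ant -> sets bits 0 6 8 -> bits=1000001010
Op 2: insert eel -> sets bits 2 5 6 -> bits=1010011010
Op 3: query gnu -> checks bit2=1, bit9=0 (has a 0) -> no
Op 4: query fox -> checks bit0=1, bit8=1 (all 1) -> maybe
Op 5: query owl -> checks bit2=1, bit5=1 (all 1) -> maybe
Op 6: insert rat -> sets bits 1 4 7 -> bits=1110111110
Op 7: query eel -> checks bit2=1, bit5=1, bit6=1 (all 1) -> maybe
Op 8: query gnu -> checks bit2=1, bit9=0 (has a 0) -> no
Op 9: query eel -> checks bit2=1, bit5=1, bit6=1 (all 1) -> maybe
Op 10: insert yak -> sets bits 2 9 -> bits=1110111111
Query results in order: no maybe maybe maybe no maybe

Answer: no maybe maybe maybe no maybe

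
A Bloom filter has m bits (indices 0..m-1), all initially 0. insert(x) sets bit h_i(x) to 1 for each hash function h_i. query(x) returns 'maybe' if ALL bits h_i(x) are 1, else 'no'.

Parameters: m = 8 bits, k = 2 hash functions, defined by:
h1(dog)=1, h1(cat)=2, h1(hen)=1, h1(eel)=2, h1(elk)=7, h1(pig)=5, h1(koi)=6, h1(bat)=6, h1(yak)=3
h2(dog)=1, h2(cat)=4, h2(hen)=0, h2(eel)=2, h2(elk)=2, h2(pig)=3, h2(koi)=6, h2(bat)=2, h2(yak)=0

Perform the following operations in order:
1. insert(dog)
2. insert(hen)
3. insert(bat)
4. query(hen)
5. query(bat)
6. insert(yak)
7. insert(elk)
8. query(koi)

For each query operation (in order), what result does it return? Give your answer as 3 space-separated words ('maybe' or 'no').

Answer: maybe maybe maybe

Derivation:
Start: bits=00000000
Op 1: insert dog -> sets bits 1 -> bits=01000000
Op 2: insert hen -> sets bits 0 1 -> bits=11000000
Op 3: insert bat -> sets bits 2 6 -> bits=11100010
Op 4: query hen -> checks bit0=1, bit1=1 (all 1) -> maybe
Op 5: query bat -> checks bit2=1, bit6=1 (all 1) -> maybe
Op 6: insert yak -> sets bits 0 3 -> bits=11110010
Op 7: insert elk -> sets bits 2 7 -> bits=11110011
Op 8: query koi -> checks bit6=1 (all 1) -> maybe
Query results in order: maybe maybe maybe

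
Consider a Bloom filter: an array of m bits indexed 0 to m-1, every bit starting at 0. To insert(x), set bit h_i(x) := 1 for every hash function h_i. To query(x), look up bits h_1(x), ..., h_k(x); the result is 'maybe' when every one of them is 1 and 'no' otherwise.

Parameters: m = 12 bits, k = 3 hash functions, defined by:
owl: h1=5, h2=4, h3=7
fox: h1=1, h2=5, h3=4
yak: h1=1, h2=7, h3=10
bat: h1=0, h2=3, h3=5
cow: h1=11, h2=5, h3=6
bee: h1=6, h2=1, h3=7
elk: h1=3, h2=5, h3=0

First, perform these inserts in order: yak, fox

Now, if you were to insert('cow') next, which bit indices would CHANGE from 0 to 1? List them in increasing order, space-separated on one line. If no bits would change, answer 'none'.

Answer: 6 11

Derivation:
Start: bits=000000000000
After insert 'yak': sets bits 1 7 10 -> bits=010000010010
After insert 'fox': sets bits 1 4 5 -> bits=010011010010
insert 'cow' would touch bits 5 6 11; currently bit5=1, bit6=0, bit11=0
Bits that are 0 among those (would change 0->1): 6 11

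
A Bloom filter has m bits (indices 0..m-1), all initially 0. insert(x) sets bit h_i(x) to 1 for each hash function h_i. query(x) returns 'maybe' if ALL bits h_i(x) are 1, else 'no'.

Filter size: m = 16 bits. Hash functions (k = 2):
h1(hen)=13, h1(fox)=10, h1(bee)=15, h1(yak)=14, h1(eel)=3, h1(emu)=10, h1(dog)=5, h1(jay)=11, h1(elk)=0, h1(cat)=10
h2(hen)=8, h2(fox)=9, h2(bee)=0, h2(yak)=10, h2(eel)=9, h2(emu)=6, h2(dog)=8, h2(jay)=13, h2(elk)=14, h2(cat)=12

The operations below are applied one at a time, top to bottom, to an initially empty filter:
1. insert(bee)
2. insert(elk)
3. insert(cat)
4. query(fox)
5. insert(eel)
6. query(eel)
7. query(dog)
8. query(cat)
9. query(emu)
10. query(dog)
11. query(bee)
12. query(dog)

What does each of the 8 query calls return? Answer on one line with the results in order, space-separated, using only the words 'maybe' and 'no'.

Answer: no maybe no maybe no no maybe no

Derivation:
Start: bits=0000000000000000
Op 1: insert bee -> sets bits 0 15 -> bits=1000000000000001
Op 2: insert elk -> sets bits 0 14 -> bits=1000000000000011
Op 3: insert cat -> sets bits 10 12 -> bits=1000000000101011
Op 4: query fox -> checks bit9=0, bit10=1 (has a 0) -> no
Op 5: insert eel -> sets bits 3 9 -> bits=1001000001101011
Op 6: query eel -> checks bit3=1, bit9=1 (all 1) -> maybe
Op 7: query dog -> checks bit5=0, bit8=0 (has a 0) -> no
Op 8: query cat -> checks bit10=1, bit12=1 (all 1) -> maybe
Op 9: query emu -> checks bit6=0, bit10=1 (has a 0) -> no
Op 10: query dog -> checks bit5=0, bit8=0 (has a 0) -> no
Op 11: query bee -> checks bit0=1, bit15=1 (all 1) -> maybe
Op 12: query dog -> checks bit5=0, bit8=0 (has a 0) -> no
Query results in order: no maybe no maybe no no maybe no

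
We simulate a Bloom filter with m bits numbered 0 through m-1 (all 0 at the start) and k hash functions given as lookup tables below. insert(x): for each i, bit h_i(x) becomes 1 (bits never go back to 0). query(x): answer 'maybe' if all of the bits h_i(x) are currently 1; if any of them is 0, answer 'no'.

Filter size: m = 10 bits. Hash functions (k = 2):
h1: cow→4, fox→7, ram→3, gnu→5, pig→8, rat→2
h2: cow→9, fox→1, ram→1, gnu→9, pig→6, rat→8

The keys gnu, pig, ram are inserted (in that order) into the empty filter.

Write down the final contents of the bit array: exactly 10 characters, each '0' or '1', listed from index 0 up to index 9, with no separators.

Answer: 0101011011

Derivation:
Start: bits=0000000000
After insert 'gnu': sets bits 5 9 -> bits=0000010001
After insert 'pig': sets bits 6 8 -> bits=0000011011
After insert 'ram': sets bits 1 3 -> bits=0101011011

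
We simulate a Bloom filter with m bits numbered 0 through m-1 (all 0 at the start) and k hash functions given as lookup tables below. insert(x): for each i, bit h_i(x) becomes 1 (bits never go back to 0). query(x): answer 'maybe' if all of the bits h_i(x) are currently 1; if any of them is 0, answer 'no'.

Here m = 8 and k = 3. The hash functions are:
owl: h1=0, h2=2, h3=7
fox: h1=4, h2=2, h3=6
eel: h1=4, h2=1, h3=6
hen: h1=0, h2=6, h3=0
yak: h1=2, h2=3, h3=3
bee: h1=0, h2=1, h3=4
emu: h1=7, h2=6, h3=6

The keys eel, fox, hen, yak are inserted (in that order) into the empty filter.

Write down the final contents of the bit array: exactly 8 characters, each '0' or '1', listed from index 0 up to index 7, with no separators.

Start: bits=00000000
After insert 'eel': sets bits 1 4 6 -> bits=01001010
After insert 'fox': sets bits 2 4 6 -> bits=01101010
After insert 'hen': sets bits 0 6 -> bits=11101010
After insert 'yak': sets bits 2 3 -> bits=11111010

Answer: 11111010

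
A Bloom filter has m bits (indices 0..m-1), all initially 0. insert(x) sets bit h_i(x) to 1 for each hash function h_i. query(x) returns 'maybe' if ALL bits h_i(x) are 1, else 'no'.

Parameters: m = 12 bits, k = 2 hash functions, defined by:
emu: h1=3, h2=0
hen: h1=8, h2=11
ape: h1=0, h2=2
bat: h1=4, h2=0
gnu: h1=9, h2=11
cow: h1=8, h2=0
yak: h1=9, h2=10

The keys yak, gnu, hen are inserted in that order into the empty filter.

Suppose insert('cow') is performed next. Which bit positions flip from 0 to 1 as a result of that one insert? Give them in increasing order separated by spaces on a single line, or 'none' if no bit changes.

Answer: 0

Derivation:
Start: bits=000000000000
After insert 'yak': sets bits 9 10 -> bits=000000000110
After insert 'gnu': sets bits 9 11 -> bits=000000000111
After insert 'hen': sets bits 8 11 -> bits=000000001111
insert 'cow' would touch bits 0 8; currently bit0=0, bit8=1
Bits that are 0 among those (would change 0->1): 0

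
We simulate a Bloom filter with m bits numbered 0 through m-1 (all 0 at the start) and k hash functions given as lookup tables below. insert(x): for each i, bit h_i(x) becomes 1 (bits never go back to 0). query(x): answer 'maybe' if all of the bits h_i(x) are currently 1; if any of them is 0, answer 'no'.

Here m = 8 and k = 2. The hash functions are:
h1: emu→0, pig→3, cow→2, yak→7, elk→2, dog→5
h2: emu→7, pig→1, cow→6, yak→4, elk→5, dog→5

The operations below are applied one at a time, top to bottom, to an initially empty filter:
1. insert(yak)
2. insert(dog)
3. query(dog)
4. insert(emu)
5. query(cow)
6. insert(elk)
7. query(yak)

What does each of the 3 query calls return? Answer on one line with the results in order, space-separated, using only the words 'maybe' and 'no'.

Answer: maybe no maybe

Derivation:
Start: bits=00000000
Op 1: insert yak -> sets bits 4 7 -> bits=00001001
Op 2: insert dog -> sets bits 5 -> bits=00001101
Op 3: query dog -> checks bit5=1 (all 1) -> maybe
Op 4: insert emu -> sets bits 0 7 -> bits=10001101
Op 5: query cow -> checks bit2=0, bit6=0 (has a 0) -> no
Op 6: insert elk -> sets bits 2 5 -> bits=10101101
Op 7: query yak -> checks bit4=1, bit7=1 (all 1) -> maybe
Query results in order: maybe no maybe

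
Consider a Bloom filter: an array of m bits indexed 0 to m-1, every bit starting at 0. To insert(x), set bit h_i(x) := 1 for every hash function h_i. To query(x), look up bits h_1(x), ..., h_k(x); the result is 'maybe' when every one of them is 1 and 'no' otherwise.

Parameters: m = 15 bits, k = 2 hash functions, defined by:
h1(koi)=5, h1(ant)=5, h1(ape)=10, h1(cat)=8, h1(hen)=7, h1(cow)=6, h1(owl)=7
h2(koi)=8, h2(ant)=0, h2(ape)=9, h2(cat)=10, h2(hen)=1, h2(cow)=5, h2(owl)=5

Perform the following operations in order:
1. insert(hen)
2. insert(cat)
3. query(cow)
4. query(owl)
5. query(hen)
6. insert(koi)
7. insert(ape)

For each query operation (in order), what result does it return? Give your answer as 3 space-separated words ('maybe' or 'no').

Start: bits=000000000000000
Op 1: insert hen -> sets bits 1 7 -> bits=010000010000000
Op 2: insert cat -> sets bits 8 10 -> bits=010000011010000
Op 3: query cow -> checks bit5=0, bit6=0 (has a 0) -> no
Op 4: query owl -> checks bit5=0, bit7=1 (has a 0) -> no
Op 5: query hen -> checks bit1=1, bit7=1 (all 1) -> maybe
Op 6: insert koi -> sets bits 5 8 -> bits=010001011010000
Op 7: insert ape -> sets bits 9 10 -> bits=010001011110000
Query results in order: no no maybe

Answer: no no maybe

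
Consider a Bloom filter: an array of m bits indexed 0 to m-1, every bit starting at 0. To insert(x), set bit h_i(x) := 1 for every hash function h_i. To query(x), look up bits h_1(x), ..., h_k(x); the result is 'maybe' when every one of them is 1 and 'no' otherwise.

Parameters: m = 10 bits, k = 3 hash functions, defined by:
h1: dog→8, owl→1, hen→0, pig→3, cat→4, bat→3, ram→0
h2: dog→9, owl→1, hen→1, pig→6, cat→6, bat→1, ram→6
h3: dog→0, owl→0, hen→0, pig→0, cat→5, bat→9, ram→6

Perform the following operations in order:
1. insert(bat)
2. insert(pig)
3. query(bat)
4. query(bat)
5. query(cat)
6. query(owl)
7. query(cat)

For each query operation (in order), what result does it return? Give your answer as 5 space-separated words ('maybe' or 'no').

Answer: maybe maybe no maybe no

Derivation:
Start: bits=0000000000
Op 1: insert bat -> sets bits 1 3 9 -> bits=0101000001
Op 2: insert pig -> sets bits 0 3 6 -> bits=1101001001
Op 3: query bat -> checks bit1=1, bit3=1, bit9=1 (all 1) -> maybe
Op 4: query bat -> checks bit1=1, bit3=1, bit9=1 (all 1) -> maybe
Op 5: query cat -> checks bit4=0, bit5=0, bit6=1 (has a 0) -> no
Op 6: query owl -> checks bit0=1, bit1=1 (all 1) -> maybe
Op 7: query cat -> checks bit4=0, bit5=0, bit6=1 (has a 0) -> no
Query results in order: maybe maybe no maybe no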